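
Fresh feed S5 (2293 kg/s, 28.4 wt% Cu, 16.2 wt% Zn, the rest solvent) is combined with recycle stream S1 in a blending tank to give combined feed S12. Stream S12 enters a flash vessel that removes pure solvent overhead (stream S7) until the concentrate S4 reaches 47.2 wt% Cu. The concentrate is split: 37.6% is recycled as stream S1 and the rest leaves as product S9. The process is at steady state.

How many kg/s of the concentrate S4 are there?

2211 kg/s

Overall Cu balance (none leaves overhead): Cu in fresh feed = Cu in product, i.e. 2293×0.284 = (1−0.376)·S4·0.472.
S4 = 651.21/(0.472×0.624) = 2211 kg/s.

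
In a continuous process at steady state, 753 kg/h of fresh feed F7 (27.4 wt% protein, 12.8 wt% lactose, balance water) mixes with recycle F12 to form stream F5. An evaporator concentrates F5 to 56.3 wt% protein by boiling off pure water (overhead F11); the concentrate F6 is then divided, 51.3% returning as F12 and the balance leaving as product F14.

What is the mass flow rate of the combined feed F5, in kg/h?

Overall protein balance (none leaves overhead): protein in fresh feed = protein in product, i.e. 753×0.274 = (1−0.513)·F6·0.563.
F6 = 206.32/(0.563×0.487) = 752.5 kg/h.
Recycle F12 = 0.513×752.5 = 386.03 kg/h.
Combined feed F5 = 753 + 386.03 = 1139 kg/h.

1139 kg/h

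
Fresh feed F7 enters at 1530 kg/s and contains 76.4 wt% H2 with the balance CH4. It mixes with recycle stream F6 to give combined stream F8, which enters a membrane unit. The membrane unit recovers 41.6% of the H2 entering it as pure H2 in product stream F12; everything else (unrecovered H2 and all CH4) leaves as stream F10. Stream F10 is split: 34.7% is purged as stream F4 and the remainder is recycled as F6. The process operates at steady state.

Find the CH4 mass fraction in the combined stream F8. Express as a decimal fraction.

CH4 enters only via F7 and leaves only via the purge: 1530×0.236 = 0.347×(CH4 in F10), and the membrane unit passes all CH4, so CH4 in F8 = CH4 in F10 = 1040.6 kg/s.
H2 in F8: m_A = 1530×0.764 + (1−0.347)·(1−0.416)·m_A, so m_A = 1168.9/0.6186 = 1889.5 kg/s.
F8 = 1889.5 + 1040.6 = 2930.1 kg/s.
CH4 fraction in F8 = 1040.6/2930.1 = 0.3551.

0.3551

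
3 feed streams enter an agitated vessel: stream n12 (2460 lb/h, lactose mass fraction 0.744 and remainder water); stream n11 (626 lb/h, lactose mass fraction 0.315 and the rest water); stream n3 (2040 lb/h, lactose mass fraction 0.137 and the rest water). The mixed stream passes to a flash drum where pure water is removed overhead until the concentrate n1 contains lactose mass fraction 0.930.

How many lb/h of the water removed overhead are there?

2645 lb/h

lactose entering = 2460×0.744 + 626×0.315 + 2040×0.137 = 2306.9 lb/h.
All lactose reports to n1, so n1 = 2306.9/0.930 = 2480.5 lb/h.
Total feed = 5126 lb/h; overhead = 5126 − 2480.5 = 2645.5 lb/h.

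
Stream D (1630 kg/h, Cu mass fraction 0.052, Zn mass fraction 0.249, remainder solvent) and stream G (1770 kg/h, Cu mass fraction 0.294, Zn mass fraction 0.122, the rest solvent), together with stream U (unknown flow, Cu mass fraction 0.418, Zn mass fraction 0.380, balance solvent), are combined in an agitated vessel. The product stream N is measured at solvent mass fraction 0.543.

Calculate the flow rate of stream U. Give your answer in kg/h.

Let U be the unknown flow. Total out = 3400 + U.
solvent balance: 2173 + 0.202·U = 0.543·(3400 + U)
(0.202 − 0.543)·U = 0.543×3400 − 2173 = -326.85
U = -326.85 / -0.341 = 958.5 kg/h

958.5 kg/h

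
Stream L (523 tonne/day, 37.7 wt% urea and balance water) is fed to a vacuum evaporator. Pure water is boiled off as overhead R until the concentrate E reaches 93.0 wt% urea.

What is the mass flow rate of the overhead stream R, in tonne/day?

311 tonne/day

urea is conserved: 523×0.377 = 197.17 tonne/day all reports to the concentrate.
Concentrate = 197.17/(target fraction) = 212.01 tonne/day.
Overhead = 523 − 212.01 = 310.99 tonne/day.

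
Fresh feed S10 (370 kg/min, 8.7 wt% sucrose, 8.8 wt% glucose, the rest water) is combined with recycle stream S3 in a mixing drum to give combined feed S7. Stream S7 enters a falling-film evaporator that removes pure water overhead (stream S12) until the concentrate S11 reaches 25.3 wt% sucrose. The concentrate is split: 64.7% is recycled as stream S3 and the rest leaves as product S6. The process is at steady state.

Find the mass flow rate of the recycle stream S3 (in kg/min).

233.2 kg/min

Overall sucrose balance (none leaves overhead): sucrose in fresh feed = sucrose in product, i.e. 370×0.087 = (1−0.647)·S11·0.253.
S11 = 32.19/(0.253×0.353) = 360.43 kg/min.
Recycle S3 = 0.647×360.43 = 233.2 kg/min.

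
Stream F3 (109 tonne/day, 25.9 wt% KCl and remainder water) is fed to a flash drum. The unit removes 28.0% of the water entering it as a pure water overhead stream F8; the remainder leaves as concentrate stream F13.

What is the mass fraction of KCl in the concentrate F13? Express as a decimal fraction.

0.3268

KCl is not removed: 109×0.259 = 28.231 tonne/day of KCl enters F13.
water entering = 109×0.741 = 80.769 tonne/day; overhead removed = 0.280×80.769 = 22.615 tonne/day.
Concentrate = 109 − 22.615 = 86.385 tonne/day.
Mass fraction = 28.231/86.385 = 0.3268.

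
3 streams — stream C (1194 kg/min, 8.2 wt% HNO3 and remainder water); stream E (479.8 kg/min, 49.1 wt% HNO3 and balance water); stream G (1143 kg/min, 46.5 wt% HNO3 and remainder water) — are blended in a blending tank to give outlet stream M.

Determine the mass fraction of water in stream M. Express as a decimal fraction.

Total flow out = 1194 + 479.8 + 1143 = 2816.8 kg/min.
water in = 1194×0.918 + 479.8×0.509 + 1143×0.535 = 1951.8 kg/min.
water mass fraction in M = 1951.8/2816.8 = 0.6929.

0.6929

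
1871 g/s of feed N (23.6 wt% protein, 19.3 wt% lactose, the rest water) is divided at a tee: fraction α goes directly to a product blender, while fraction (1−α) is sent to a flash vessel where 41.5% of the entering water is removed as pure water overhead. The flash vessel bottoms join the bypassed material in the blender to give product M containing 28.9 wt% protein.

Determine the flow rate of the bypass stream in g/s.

423 g/s

All 1871×0.236 = 441.56 g/s of protein reaches M, so M = 441.56/0.289 = 1527.9 g/s and vapour = 343.12 g/s.
The evaporator receives (1−α)·1871 of feed at 0.571 water and removes 0.415 of that water:
0.415×0.571×(1−α)×1871 = 343.12
(1−α) = 343.12/443.36 = 0.7739;  α = 0.2261.
Bypass flow = 0.2261×1871 = 423 g/s.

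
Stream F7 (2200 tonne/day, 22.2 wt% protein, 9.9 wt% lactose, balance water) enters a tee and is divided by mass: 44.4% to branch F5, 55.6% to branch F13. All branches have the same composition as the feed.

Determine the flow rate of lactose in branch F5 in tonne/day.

Branch F5 total = 0.444×2200 = 976.8 tonne/day.
lactose in F5 = 0.099×976.8 = 96.703 tonne/day.

96.7 tonne/day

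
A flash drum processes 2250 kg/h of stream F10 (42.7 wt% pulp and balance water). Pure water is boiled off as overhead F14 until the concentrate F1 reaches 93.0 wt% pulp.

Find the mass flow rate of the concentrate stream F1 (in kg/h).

1033 kg/h

pulp is conserved: 2250×0.427 = 960.75 kg/h all reports to the concentrate.
Concentrate = 960.75/(target fraction) = 1033.1 kg/h.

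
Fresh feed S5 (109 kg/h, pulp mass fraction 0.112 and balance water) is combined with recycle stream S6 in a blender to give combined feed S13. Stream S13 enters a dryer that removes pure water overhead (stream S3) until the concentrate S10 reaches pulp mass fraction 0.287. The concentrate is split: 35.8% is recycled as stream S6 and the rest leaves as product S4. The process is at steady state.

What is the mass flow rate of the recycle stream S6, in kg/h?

23.72 kg/h

Overall pulp balance (none leaves overhead): pulp in fresh feed = pulp in product, i.e. 109×0.112 = (1−0.358)·S10·0.287.
S10 = 12.208/(0.287×0.642) = 66.256 kg/h.
Recycle S6 = 0.358×66.256 = 23.72 kg/h.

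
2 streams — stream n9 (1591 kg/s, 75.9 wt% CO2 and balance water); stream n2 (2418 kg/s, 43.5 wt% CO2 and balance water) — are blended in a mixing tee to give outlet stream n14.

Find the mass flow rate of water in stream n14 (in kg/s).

water out = water in = 1591×0.241 + 2418×0.565 = 1749.6 kg/s.

1750 kg/s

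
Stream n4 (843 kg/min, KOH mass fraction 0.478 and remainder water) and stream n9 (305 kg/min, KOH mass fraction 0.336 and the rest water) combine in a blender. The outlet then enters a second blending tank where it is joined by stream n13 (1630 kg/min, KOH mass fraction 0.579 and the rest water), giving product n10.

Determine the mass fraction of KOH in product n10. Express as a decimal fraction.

0.522

Overall, product flow = 2778 kg/min.
KOH in = 843×0.478 + 305×0.336 + 1630×0.579 = 1449.2 kg/min.
KOH fraction in n10 = 0.522.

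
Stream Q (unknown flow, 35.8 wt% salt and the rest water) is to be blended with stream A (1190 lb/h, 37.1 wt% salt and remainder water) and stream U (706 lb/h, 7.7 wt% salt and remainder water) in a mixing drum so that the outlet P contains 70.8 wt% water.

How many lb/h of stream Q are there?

875.5 lb/h

Let Q be the unknown flow. Total out = 1896 + Q.
water balance: 1400.1 + 0.642·Q = 0.708·(1896 + Q)
(0.642 − 0.708)·Q = 0.708×1896 − 1400.1 = -57.78
Q = -57.78 / -0.066 = 875.45 lb/h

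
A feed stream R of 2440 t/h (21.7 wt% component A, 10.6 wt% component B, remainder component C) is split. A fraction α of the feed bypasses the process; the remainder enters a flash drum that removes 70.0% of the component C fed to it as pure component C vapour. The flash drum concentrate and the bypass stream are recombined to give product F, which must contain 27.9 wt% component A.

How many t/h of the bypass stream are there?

All 2440×0.217 = 529.48 t/h of component A reaches F, so F = 529.48/0.279 = 1897.8 t/h and vapour = 542.22 t/h.
The evaporator receives (1−α)·2440 of feed at 0.677 component C and removes 0.700 of that component C:
0.700×0.677×(1−α)×2440 = 542.22
(1−α) = 542.22/1156.3 = 0.4689;  α = 0.5311.
Bypass flow = 0.5311×2440 = 1295.8 t/h.

1296 t/h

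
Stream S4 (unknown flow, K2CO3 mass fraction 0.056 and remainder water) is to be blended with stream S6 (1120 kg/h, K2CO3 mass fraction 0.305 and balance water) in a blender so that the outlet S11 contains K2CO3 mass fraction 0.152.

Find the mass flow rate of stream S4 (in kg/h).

1785 kg/h

Let S4 be the unknown flow. Total out = 1120 + S4.
K2CO3 balance: 341.6 + 0.056·S4 = 0.152·(1120 + S4)
(0.056 − 0.152)·S4 = 0.152×1120 − 341.6 = -171.36
S4 = -171.36 / -0.096 = 1785 kg/h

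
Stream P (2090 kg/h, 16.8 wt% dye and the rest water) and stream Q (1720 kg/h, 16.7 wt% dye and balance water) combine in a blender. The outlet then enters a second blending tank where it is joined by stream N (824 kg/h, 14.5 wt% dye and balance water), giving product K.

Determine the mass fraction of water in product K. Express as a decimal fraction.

Overall, product flow = 4634 kg/h.
water in = 2090×0.832 + 1720×0.833 + 824×0.855 = 3876.2 kg/h.
water fraction in K = 0.8365.

0.8365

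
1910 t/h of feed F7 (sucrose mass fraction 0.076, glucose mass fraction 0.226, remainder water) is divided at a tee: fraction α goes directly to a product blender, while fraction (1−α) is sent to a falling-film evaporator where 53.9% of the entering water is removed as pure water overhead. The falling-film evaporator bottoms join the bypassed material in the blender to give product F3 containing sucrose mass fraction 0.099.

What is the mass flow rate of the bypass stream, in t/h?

730.5 t/h

All 1910×0.076 = 145.16 t/h of sucrose reaches F3, so F3 = 145.16/0.099 = 1466.3 t/h and vapour = 443.74 t/h.
The evaporator receives (1−α)·1910 of feed at 0.698 water and removes 0.539 of that water:
0.539×0.698×(1−α)×1910 = 443.74
(1−α) = 443.74/718.58 = 0.6175;  α = 0.3825.
Bypass flow = 0.3825×1910 = 730.54 t/h.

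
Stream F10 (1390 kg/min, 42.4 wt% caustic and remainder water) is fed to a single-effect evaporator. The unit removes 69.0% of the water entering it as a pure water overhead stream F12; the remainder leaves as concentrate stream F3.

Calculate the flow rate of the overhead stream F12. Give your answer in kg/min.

water entering = 1390×0.576 = 800.64 kg/min; overhead removed = 0.690×800.64 = 552.44 kg/min.

552.4 kg/min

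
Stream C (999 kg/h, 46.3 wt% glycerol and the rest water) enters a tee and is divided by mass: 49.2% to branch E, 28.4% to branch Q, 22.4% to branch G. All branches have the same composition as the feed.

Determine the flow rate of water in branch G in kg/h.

Branch G total = 0.224×999 = 223.78 kg/h.
water in G = 0.537×223.78 = 120.17 kg/h.

120.2 kg/h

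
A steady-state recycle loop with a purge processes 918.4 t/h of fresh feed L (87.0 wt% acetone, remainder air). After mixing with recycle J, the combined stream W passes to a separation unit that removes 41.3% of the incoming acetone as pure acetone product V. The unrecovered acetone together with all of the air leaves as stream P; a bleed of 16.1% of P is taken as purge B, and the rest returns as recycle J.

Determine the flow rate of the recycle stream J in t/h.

air enters only via L and leaves only via the purge: 918.4×0.130 = 0.161×(air in P), and the separation unit passes all air, so air in W = air in P = 741.57 t/h.
acetone in W: m_A = 918.4×0.870 + (1−0.161)·(1−0.413)·m_A, so m_A = 799.01/0.5075 = 1574.4 t/h.
P = (1−0.413)×1574.4 + 741.57 = 1665.7 t/h.
Recycle J = (1−0.161)×1665.7 = 1397.5 t/h.

1398 t/h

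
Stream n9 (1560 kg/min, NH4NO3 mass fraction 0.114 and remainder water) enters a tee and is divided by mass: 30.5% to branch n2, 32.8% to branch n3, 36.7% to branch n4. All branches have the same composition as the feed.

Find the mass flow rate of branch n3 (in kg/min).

511.7 kg/min

Branch n3 flow = 0.328×1560 = 511.68 kg/min.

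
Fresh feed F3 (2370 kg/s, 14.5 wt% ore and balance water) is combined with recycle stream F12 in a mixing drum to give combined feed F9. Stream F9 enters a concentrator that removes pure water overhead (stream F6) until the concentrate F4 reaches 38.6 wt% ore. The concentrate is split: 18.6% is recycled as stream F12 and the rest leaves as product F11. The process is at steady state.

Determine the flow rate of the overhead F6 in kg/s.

1480 kg/s

Overall ore balance (none leaves overhead): ore in fresh feed = ore in product, i.e. 2370×0.145 = (1−0.186)·F4·0.386.
F4 = 343.65/(0.386×0.814) = 1093.7 kg/s.
Recycle F12 = 0.186×1093.7 = 203.43 kg/s.
Combined feed F9 = 2370 + 203.43 = 2573.4 kg/s.
Overhead F6 = F9 − F4 = 2573.4 − 1093.7 = 1479.7 kg/s.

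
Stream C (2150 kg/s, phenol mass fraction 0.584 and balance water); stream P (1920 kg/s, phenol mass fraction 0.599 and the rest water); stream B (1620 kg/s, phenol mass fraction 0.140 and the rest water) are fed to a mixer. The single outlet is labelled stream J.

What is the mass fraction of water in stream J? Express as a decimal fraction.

0.537

Total flow out = 2150 + 1920 + 1620 = 5690 kg/s.
water in = 2150×0.416 + 1920×0.401 + 1620×0.860 = 3057.5 kg/s.
water mass fraction in J = 3057.5/5690 = 0.537.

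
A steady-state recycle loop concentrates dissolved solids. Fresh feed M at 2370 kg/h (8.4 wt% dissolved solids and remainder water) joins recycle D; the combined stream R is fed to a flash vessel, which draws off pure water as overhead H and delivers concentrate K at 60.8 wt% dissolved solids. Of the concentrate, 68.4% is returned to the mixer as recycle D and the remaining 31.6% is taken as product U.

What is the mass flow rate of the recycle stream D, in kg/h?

Overall dissolved solids balance (none leaves overhead): dissolved solids in fresh feed = dissolved solids in product, i.e. 2370×0.084 = (1−0.684)·K·0.608.
K = 199.08/(0.608×0.316) = 1036.2 kg/h.
Recycle D = 0.684×1036.2 = 708.75 kg/h.

708.8 kg/h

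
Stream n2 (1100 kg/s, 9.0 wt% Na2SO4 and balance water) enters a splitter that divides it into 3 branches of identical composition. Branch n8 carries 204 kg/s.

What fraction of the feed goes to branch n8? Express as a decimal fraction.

Fraction to n8 = 204/1100 = 0.1855.

0.185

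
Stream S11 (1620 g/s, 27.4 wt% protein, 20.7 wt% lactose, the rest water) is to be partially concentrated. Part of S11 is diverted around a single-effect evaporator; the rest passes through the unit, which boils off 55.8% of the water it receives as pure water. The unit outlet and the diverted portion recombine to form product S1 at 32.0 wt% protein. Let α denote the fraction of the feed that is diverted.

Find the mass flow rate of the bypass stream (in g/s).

815.9 g/s

All 1620×0.274 = 443.88 g/s of protein reaches S1, so S1 = 443.88/0.320 = 1387.1 g/s and vapour = 232.87 g/s.
The evaporator receives (1−α)·1620 of feed at 0.519 water and removes 0.558 of that water:
0.558×0.519×(1−α)×1620 = 232.87
(1−α) = 232.87/469.16 = 0.4964;  α = 0.5036.
Bypass flow = 0.5036×1620 = 815.88 g/s.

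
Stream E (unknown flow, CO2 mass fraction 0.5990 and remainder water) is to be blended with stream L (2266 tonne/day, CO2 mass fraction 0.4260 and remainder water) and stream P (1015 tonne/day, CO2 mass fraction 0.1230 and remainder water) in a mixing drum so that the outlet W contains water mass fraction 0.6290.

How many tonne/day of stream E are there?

Let E be the unknown flow. Total out = 3281 + E.
water balance: 2190.8 + 0.401·E = 0.629·(3281 + E)
(0.401 − 0.629)·E = 0.629×3281 − 2190.8 = -127.09
E = -127.09 / -0.228 = 557.41 tonne/day

557.4 tonne/day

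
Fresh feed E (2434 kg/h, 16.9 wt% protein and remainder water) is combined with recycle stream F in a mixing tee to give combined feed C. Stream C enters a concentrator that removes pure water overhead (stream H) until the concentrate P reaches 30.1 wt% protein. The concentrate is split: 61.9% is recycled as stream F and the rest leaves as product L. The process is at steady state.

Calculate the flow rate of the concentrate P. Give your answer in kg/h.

Overall protein balance (none leaves overhead): protein in fresh feed = protein in product, i.e. 2434×0.169 = (1−0.619)·P·0.301.
P = 411.35/(0.301×0.381) = 3586.9 kg/h.

3587 kg/h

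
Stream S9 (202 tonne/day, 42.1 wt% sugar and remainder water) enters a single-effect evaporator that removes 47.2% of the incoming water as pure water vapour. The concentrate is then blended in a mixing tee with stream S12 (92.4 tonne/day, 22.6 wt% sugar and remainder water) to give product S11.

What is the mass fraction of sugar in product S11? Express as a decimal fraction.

0.443

Vapour removed = 0.472×0.579×202 = 55.204 tonne/day; concentrate = 146.8 tonne/day.
sugar reaching the mixer = 85.042 (from concentrate) + 92.4×0.226 = 105.92 tonne/day.
Product flow = 146.8 + 92.4 = 239.2 tonne/day; sugar fraction = 0.443.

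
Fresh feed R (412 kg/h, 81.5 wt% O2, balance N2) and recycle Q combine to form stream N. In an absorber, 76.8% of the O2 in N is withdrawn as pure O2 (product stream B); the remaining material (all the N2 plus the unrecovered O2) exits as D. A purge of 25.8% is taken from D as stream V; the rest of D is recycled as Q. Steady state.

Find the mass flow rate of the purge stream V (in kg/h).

N2 enters only via R and leaves only via the purge: 412×0.185 = 0.258×(N2 in D), and the absorber passes all N2, so N2 in N = N2 in D = 295.43 kg/h.
O2 in N: m_A = 412×0.815 + (1−0.258)·(1−0.768)·m_A, so m_A = 335.78/0.8279 = 405.6 kg/h.
D = (1−0.768)×405.6 + 295.43 = 389.53 kg/h.
Purge V = 0.258×389.53 = 100.5 kg/h.

100.5 kg/h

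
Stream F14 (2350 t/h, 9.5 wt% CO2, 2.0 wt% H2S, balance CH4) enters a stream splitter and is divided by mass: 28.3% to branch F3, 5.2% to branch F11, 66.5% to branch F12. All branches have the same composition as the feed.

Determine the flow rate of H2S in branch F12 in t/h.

31.25 t/h

Branch F12 total = 0.665×2350 = 1562.8 t/h.
H2S in F12 = 0.020×1562.8 = 31.255 t/h.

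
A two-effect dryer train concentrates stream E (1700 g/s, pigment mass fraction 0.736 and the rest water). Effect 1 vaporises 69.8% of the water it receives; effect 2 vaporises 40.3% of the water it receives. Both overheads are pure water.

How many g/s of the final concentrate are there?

water in feed = 1700×0.264 = 448.8 g/s.
After stage 1: water left = (1−0.698)×448.8 = 135.54; stream total = 1386.7 g/s.
After stage 2: water left = (1−0.403)×135.54 = 80.916; final concentrate = 1332.1 g/s.

1332 g/s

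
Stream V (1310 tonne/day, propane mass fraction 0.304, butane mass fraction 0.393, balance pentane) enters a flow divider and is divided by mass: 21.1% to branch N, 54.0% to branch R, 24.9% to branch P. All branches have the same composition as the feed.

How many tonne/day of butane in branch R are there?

Branch R total = 0.540×1310 = 707.4 tonne/day.
butane in R = 0.393×707.4 = 278.01 tonne/day.

278 tonne/day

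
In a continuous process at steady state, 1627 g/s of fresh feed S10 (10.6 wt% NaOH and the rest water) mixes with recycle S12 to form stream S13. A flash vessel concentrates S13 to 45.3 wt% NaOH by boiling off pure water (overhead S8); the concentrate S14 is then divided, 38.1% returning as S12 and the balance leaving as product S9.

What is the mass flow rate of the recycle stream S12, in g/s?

Overall NaOH balance (none leaves overhead): NaOH in fresh feed = NaOH in product, i.e. 1627×0.106 = (1−0.381)·S14·0.453.
S14 = 172.46/(0.453×0.619) = 615.04 g/s.
Recycle S12 = 0.381×615.04 = 234.33 g/s.

234.3 g/s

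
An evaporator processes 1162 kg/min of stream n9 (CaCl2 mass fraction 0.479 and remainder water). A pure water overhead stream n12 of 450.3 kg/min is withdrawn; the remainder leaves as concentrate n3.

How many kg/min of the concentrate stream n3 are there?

Concentrate = 1162 − 450.3 = 711.7 kg/min.

711.7 kg/min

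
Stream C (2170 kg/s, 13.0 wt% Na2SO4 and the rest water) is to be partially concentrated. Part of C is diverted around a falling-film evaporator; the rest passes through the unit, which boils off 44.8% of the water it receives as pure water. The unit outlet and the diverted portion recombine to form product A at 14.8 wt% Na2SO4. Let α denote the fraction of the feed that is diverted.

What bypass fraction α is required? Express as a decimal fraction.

All 2170×0.130 = 282.1 kg/s of Na2SO4 reaches A, so A = 282.1/0.148 = 1906.1 kg/s and vapour = 263.92 kg/s.
The evaporator receives (1−α)·2170 of feed at 0.870 water and removes 0.448 of that water:
0.448×0.870×(1−α)×2170 = 263.92
(1−α) = 263.92/845.78 = 0.3120;  α = 0.6880.

0.688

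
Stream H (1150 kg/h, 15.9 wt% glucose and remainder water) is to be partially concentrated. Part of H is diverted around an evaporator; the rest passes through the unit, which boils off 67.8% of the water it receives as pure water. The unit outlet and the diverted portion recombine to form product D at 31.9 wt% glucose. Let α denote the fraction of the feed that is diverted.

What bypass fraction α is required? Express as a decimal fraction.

0.120

All 1150×0.159 = 182.85 kg/h of glucose reaches D, so D = 182.85/0.319 = 573.2 kg/h and vapour = 576.8 kg/h.
The evaporator receives (1−α)·1150 of feed at 0.841 water and removes 0.678 of that water:
0.678×0.841×(1−α)×1150 = 576.8
(1−α) = 576.8/655.73 = 0.8796;  α = 0.1204.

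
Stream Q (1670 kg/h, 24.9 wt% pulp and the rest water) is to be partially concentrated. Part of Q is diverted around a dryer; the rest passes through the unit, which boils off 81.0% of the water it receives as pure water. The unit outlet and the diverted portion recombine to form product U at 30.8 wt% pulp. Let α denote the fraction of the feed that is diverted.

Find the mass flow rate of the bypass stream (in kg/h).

1144 kg/h

All 1670×0.249 = 415.83 kg/h of pulp reaches U, so U = 415.83/0.308 = 1350.1 kg/h and vapour = 319.9 kg/h.
The evaporator receives (1−α)·1670 of feed at 0.751 water and removes 0.810 of that water:
0.810×0.751×(1−α)×1670 = 319.9
(1−α) = 319.9/1015.9 = 0.3149;  α = 0.6851.
Bypass flow = 0.6851×1670 = 1144.1 kg/h.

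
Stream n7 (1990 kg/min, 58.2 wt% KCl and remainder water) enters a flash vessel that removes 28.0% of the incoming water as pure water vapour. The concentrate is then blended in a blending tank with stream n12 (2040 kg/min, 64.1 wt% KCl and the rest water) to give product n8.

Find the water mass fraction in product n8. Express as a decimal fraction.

Vapour removed = 0.280×0.418×1990 = 232.91 kg/min; concentrate = 1757.1 kg/min.
water reaching the mixer = 598.91 (from concentrate) + 2040×0.359 = 1331.3 kg/min.
Product flow = 1757.1 + 2040 = 3797.1 kg/min; water fraction = 0.351.

0.351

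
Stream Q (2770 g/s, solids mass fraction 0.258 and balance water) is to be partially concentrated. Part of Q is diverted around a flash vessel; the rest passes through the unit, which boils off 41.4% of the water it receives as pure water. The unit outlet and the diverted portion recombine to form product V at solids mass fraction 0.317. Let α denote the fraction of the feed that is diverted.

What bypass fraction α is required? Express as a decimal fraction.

All 2770×0.258 = 714.66 g/s of solids reaches V, so V = 714.66/0.317 = 2254.4 g/s and vapour = 515.55 g/s.
The evaporator receives (1−α)·2770 of feed at 0.742 water and removes 0.414 of that water:
0.414×0.742×(1−α)×2770 = 515.55
(1−α) = 515.55/850.91 = 0.6059;  α = 0.3941.

0.394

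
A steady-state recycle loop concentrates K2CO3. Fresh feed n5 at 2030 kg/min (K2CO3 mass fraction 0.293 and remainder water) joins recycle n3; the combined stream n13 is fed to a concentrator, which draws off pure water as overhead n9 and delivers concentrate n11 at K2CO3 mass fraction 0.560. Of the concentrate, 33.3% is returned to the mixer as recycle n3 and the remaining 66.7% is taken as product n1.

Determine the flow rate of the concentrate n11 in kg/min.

Overall K2CO3 balance (none leaves overhead): K2CO3 in fresh feed = K2CO3 in product, i.e. 2030×0.293 = (1−0.333)·n11·0.560.
n11 = 594.79/(0.560×0.667) = 1592.4 kg/min.

1592 kg/min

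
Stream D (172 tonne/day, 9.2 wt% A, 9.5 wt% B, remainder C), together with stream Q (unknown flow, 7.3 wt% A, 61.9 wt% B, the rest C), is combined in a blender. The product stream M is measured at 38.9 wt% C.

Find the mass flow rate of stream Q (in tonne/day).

Let Q be the unknown flow. Total out = 172 + Q.
C balance: 139.84 + 0.308·Q = 0.389·(172 + Q)
(0.308 − 0.389)·Q = 0.389×172 − 139.84 = -72.928
Q = -72.928 / -0.081 = 900.35 tonne/day

900.3 tonne/day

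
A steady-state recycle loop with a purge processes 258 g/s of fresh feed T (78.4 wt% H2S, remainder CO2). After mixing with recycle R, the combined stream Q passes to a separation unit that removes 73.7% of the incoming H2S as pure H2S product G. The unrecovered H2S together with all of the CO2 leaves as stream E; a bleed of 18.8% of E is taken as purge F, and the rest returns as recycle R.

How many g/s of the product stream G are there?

189.6 g/s

H2S in Q: m_A = 258×0.784 + (1−0.188)·(1−0.737)·m_A, so m_A = 202.27/0.7864 = 257.2 g/s.
Product G = 0.737×257.2 = 189.56 g/s.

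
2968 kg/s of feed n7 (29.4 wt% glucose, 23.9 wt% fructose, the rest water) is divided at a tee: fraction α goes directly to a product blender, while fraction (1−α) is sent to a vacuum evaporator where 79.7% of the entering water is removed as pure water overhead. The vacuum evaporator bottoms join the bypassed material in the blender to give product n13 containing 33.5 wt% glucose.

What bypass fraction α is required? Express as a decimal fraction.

All 2968×0.294 = 872.59 kg/s of glucose reaches n13, so n13 = 872.59/0.335 = 2604.8 kg/s and vapour = 363.25 kg/s.
The evaporator receives (1−α)·2968 of feed at 0.467 water and removes 0.797 of that water:
0.797×0.467×(1−α)×2968 = 363.25
(1−α) = 363.25/1104.7 = 0.3288;  α = 0.6712.

0.671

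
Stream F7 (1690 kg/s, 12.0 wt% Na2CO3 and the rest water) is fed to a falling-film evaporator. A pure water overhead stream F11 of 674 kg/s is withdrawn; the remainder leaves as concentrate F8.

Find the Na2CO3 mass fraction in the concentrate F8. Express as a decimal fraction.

0.1996

Na2CO3 is not removed: 1690×0.120 = 202.8 kg/s of Na2CO3 enters F8.
Concentrate = 1690 − 674 = 1016 kg/s.
Mass fraction = 202.8/1016 = 0.1996.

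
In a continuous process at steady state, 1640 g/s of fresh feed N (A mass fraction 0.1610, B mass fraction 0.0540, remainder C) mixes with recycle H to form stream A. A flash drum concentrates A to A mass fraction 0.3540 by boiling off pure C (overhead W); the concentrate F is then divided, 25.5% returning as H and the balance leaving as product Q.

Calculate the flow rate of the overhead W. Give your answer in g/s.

894.1 g/s

Overall A balance (none leaves overhead): A in fresh feed = A in product, i.e. 1640×0.161 = (1−0.255)·F·0.354.
F = 264.04/(0.354×0.745) = 1001.2 g/s.
Recycle H = 0.255×1001.2 = 255.3 g/s.
Combined feed A = 1640 + 255.3 = 1895.3 g/s.
Overhead W = A − F = 1895.3 − 1001.2 = 894.12 g/s.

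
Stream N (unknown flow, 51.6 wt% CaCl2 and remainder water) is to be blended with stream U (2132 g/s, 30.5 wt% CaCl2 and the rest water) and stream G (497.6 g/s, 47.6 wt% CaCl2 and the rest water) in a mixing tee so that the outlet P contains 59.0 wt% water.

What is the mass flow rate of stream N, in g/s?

1802 g/s

Let N be the unknown flow. Total out = 2629.6 + N.
water balance: 1742.5 + 0.484·N = 0.590·(2629.6 + N)
(0.484 − 0.590)·N = 0.590×2629.6 − 1742.5 = -191.02
N = -191.02 / -0.106 = 1802.1 g/s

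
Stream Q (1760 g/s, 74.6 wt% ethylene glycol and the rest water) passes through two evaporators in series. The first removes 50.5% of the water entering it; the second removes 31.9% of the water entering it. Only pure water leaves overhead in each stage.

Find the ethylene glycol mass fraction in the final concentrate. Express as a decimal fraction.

0.897

water in feed = 1760×0.254 = 447.04 g/s.
After stage 1: water left = (1−0.505)×447.04 = 221.28; stream total = 1534.2 g/s.
After stage 2: water left = (1−0.319)×221.28 = 150.69; final concentrate = 1463.7 g/s.
ethylene glycol fraction = 1313/1463.7 = 0.897.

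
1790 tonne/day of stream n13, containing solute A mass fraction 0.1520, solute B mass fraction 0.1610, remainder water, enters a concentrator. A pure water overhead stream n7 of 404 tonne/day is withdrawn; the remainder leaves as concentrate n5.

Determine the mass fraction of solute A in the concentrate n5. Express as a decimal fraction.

solute A is not removed: 1790×0.152 = 272.08 tonne/day of solute A enters n5.
Concentrate = 1790 − 404 = 1386 tonne/day.
Mass fraction = 272.08/1386 = 0.1963.

0.1963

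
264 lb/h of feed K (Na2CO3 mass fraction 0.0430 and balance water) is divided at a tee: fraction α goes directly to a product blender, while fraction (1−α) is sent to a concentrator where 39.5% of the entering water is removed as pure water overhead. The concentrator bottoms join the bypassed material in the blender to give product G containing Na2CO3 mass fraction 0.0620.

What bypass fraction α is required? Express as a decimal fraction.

0.189

All 264×0.043 = 11.352 lb/h of Na2CO3 reaches G, so G = 11.352/0.062 = 183.1 lb/h and vapour = 80.903 lb/h.
The evaporator receives (1−α)·264 of feed at 0.957 water and removes 0.395 of that water:
0.395×0.957×(1−α)×264 = 80.903
(1−α) = 80.903/99.796 = 0.8107;  α = 0.1893.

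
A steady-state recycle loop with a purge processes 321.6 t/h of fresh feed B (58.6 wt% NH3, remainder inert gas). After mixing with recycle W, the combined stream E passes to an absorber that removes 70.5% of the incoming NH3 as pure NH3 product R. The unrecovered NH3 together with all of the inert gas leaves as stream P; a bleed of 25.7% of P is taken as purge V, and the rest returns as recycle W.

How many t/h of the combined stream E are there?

inert gas enters only via B and leaves only via the purge: 321.6×0.414 = 0.257×(inert gas in P), and the absorber passes all inert gas, so inert gas in E = inert gas in P = 518.06 t/h.
NH3 in E: m_A = 321.6×0.586 + (1−0.257)·(1−0.705)·m_A, so m_A = 188.46/0.7808 = 241.36 t/h.
E = 241.36 + 518.06 = 759.42 t/h.

759.4 t/h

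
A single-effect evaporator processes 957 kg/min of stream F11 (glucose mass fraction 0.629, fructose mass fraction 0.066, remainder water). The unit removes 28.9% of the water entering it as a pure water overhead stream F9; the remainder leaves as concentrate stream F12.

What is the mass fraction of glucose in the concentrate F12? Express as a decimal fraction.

0.690

glucose is not removed: 957×0.629 = 601.95 kg/min of glucose enters F12.
water entering = 957×0.305 = 291.88 kg/min; overhead removed = 0.289×291.88 = 84.355 kg/min.
Concentrate = 957 − 84.355 = 872.65 kg/min.
Mass fraction = 601.95/872.65 = 0.690.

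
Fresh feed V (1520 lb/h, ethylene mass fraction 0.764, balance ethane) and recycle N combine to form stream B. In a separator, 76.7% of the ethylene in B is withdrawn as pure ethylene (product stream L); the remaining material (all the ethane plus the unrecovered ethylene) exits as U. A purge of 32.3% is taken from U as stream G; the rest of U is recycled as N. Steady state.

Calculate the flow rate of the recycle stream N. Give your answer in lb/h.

ethane enters only via V and leaves only via the purge: 1520×0.236 = 0.323×(ethane in U), and the separator passes all ethane, so ethane in B = ethane in U = 1110.6 lb/h.
ethylene in B: m_A = 1520×0.764 + (1−0.323)·(1−0.767)·m_A, so m_A = 1161.3/0.8423 = 1378.8 lb/h.
U = (1−0.767)×1378.8 + 1110.6 = 1431.8 lb/h.
Recycle N = (1−0.323)×1431.8 = 969.36 lb/h.

969.4 lb/h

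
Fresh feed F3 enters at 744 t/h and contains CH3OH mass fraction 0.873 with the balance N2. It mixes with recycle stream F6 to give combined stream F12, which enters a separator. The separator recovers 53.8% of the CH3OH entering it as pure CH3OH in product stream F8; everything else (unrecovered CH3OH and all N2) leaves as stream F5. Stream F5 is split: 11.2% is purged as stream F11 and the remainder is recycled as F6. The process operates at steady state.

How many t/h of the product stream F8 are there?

592.5 t/h

CH3OH in F12: m_A = 744×0.873 + (1−0.112)·(1−0.538)·m_A, so m_A = 649.51/0.5897 = 1101.3 t/h.
Product F8 = 0.538×1101.3 = 592.52 t/h.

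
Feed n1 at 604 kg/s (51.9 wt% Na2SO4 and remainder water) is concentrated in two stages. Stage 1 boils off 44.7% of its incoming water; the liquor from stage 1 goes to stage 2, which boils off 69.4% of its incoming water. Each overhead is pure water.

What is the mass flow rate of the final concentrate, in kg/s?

362.6 kg/s

water in feed = 604×0.481 = 290.52 kg/s.
After stage 1: water left = (1−0.447)×290.52 = 160.66; stream total = 474.14 kg/s.
After stage 2: water left = (1−0.694)×160.66 = 49.162; final concentrate = 362.64 kg/s.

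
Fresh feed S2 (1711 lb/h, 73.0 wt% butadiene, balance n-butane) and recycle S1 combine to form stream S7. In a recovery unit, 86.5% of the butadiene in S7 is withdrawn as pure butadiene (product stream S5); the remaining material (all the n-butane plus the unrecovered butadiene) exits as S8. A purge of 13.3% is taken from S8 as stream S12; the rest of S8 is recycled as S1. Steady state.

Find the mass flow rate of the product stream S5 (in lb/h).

butadiene in S7: m_A = 1711×0.730 + (1−0.133)·(1−0.865)·m_A, so m_A = 1249/0.8830 = 1414.6 lb/h.
Product S5 = 0.865×1414.6 = 1223.6 lb/h.

1224 lb/h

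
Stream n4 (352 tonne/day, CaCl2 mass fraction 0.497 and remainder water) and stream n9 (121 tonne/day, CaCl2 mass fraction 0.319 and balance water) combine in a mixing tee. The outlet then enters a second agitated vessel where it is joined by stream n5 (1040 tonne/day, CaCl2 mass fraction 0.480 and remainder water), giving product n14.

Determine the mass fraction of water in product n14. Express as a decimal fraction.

0.529

Overall, product flow = 1513 tonne/day.
water in = 352×0.503 + 121×0.681 + 1040×0.520 = 800.26 tonne/day.
water fraction in n14 = 0.529.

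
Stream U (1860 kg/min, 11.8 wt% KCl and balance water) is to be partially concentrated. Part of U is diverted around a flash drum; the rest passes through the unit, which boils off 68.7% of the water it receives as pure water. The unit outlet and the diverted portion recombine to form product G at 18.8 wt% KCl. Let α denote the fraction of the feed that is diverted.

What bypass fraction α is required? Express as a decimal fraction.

0.386

All 1860×0.118 = 219.48 kg/min of KCl reaches G, so G = 219.48/0.188 = 1167.4 kg/min and vapour = 692.55 kg/min.
The evaporator receives (1−α)·1860 of feed at 0.882 water and removes 0.687 of that water:
0.687×0.882×(1−α)×1860 = 692.55
(1−α) = 692.55/1127 = 0.6145;  α = 0.3855.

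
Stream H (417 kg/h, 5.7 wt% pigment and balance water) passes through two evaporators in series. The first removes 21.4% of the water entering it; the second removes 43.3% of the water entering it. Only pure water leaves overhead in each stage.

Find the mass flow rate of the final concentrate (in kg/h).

water in feed = 417×0.943 = 393.23 kg/h.
After stage 1: water left = (1−0.214)×393.23 = 309.08; stream total = 332.85 kg/h.
After stage 2: water left = (1−0.433)×309.08 = 175.25; final concentrate = 199.02 kg/h.

199 kg/h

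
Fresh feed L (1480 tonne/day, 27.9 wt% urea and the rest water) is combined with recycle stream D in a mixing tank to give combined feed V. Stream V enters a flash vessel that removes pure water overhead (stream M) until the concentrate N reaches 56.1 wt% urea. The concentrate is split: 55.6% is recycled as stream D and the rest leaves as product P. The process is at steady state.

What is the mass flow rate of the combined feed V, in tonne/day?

2402 tonne/day

Overall urea balance (none leaves overhead): urea in fresh feed = urea in product, i.e. 1480×0.279 = (1−0.556)·N·0.561.
N = 412.92/(0.561×0.444) = 1657.8 tonne/day.
Recycle D = 0.556×1657.8 = 921.71 tonne/day.
Combined feed V = 1480 + 921.71 = 2401.7 tonne/day.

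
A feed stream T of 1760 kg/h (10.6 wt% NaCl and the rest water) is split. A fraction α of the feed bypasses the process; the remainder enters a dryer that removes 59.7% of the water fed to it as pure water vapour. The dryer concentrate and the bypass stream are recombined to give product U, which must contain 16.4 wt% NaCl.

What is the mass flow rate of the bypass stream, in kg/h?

All 1760×0.106 = 186.56 kg/h of NaCl reaches U, so U = 186.56/0.164 = 1137.6 kg/h and vapour = 622.44 kg/h.
The evaporator receives (1−α)·1760 of feed at 0.894 water and removes 0.597 of that water:
0.597×0.894×(1−α)×1760 = 622.44
(1−α) = 622.44/939.34 = 0.6626;  α = 0.3374.
Bypass flow = 0.3374×1760 = 593.77 kg/h.

593.8 kg/h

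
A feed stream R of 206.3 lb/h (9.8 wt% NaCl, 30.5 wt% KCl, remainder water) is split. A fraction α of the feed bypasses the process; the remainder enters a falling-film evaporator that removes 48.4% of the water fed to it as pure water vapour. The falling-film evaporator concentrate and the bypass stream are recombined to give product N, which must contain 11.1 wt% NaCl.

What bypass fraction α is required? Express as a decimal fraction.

0.595

All 206.3×0.098 = 20.217 lb/h of NaCl reaches N, so N = 20.217/0.111 = 182.14 lb/h and vapour = 24.161 lb/h.
The evaporator receives (1−α)·206.3 of feed at 0.597 water and removes 0.484 of that water:
0.484×0.597×(1−α)×206.3 = 24.161
(1−α) = 24.161/59.61 = 0.4053;  α = 0.5947.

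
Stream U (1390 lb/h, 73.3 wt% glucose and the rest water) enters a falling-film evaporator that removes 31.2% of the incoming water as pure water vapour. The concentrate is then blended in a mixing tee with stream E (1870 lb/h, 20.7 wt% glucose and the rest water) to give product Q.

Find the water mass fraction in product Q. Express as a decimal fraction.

0.553

Vapour removed = 0.312×0.267×1390 = 115.79 lb/h; concentrate = 1274.2 lb/h.
water reaching the mixer = 255.34 (from concentrate) + 1870×0.793 = 1738.2 lb/h.
Product flow = 1274.2 + 1870 = 3144.2 lb/h; water fraction = 0.553.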